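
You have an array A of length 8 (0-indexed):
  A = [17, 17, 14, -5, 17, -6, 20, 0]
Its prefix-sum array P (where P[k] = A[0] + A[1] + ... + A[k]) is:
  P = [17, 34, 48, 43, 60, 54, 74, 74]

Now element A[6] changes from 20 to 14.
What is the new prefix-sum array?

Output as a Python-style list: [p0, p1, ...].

Answer: [17, 34, 48, 43, 60, 54, 68, 68]

Derivation:
Change: A[6] 20 -> 14, delta = -6
P[k] for k < 6: unchanged (A[6] not included)
P[k] for k >= 6: shift by delta = -6
  P[0] = 17 + 0 = 17
  P[1] = 34 + 0 = 34
  P[2] = 48 + 0 = 48
  P[3] = 43 + 0 = 43
  P[4] = 60 + 0 = 60
  P[5] = 54 + 0 = 54
  P[6] = 74 + -6 = 68
  P[7] = 74 + -6 = 68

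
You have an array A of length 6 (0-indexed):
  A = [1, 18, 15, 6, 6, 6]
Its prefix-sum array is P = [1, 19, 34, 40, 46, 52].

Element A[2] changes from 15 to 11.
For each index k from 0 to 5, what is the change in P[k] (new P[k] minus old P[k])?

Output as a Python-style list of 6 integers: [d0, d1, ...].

Element change: A[2] 15 -> 11, delta = -4
For k < 2: P[k] unchanged, delta_P[k] = 0
For k >= 2: P[k] shifts by exactly -4
Delta array: [0, 0, -4, -4, -4, -4]

Answer: [0, 0, -4, -4, -4, -4]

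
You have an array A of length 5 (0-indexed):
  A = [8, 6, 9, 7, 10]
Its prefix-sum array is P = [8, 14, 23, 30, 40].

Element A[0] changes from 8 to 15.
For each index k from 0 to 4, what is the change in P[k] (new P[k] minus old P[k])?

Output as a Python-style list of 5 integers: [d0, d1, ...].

Answer: [7, 7, 7, 7, 7]

Derivation:
Element change: A[0] 8 -> 15, delta = 7
For k < 0: P[k] unchanged, delta_P[k] = 0
For k >= 0: P[k] shifts by exactly 7
Delta array: [7, 7, 7, 7, 7]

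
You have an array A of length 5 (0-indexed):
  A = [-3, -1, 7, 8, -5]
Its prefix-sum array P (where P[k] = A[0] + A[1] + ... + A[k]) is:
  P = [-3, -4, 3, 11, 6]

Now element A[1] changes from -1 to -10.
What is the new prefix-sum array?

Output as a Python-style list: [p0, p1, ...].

Change: A[1] -1 -> -10, delta = -9
P[k] for k < 1: unchanged (A[1] not included)
P[k] for k >= 1: shift by delta = -9
  P[0] = -3 + 0 = -3
  P[1] = -4 + -9 = -13
  P[2] = 3 + -9 = -6
  P[3] = 11 + -9 = 2
  P[4] = 6 + -9 = -3

Answer: [-3, -13, -6, 2, -3]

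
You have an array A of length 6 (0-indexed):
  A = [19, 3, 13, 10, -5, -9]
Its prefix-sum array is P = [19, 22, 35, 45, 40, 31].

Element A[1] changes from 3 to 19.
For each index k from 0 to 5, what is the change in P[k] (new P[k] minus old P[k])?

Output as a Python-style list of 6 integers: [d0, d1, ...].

Answer: [0, 16, 16, 16, 16, 16]

Derivation:
Element change: A[1] 3 -> 19, delta = 16
For k < 1: P[k] unchanged, delta_P[k] = 0
For k >= 1: P[k] shifts by exactly 16
Delta array: [0, 16, 16, 16, 16, 16]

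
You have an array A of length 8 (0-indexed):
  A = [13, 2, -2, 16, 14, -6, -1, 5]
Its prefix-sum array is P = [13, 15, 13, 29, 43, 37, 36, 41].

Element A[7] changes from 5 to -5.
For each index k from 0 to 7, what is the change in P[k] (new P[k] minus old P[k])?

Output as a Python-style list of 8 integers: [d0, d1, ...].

Element change: A[7] 5 -> -5, delta = -10
For k < 7: P[k] unchanged, delta_P[k] = 0
For k >= 7: P[k] shifts by exactly -10
Delta array: [0, 0, 0, 0, 0, 0, 0, -10]

Answer: [0, 0, 0, 0, 0, 0, 0, -10]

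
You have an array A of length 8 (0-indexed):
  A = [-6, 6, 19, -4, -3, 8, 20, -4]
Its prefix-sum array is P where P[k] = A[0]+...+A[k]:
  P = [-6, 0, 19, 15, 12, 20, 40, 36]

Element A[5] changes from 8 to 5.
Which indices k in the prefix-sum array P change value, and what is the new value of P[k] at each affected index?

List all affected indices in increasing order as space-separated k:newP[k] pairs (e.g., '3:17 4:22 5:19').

Answer: 5:17 6:37 7:33

Derivation:
P[k] = A[0] + ... + A[k]
P[k] includes A[5] iff k >= 5
Affected indices: 5, 6, ..., 7; delta = -3
  P[5]: 20 + -3 = 17
  P[6]: 40 + -3 = 37
  P[7]: 36 + -3 = 33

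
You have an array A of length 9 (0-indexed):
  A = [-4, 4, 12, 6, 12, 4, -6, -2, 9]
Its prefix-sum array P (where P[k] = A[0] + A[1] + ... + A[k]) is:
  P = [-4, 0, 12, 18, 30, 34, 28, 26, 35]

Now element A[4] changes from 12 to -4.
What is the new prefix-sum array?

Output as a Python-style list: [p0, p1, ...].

Change: A[4] 12 -> -4, delta = -16
P[k] for k < 4: unchanged (A[4] not included)
P[k] for k >= 4: shift by delta = -16
  P[0] = -4 + 0 = -4
  P[1] = 0 + 0 = 0
  P[2] = 12 + 0 = 12
  P[3] = 18 + 0 = 18
  P[4] = 30 + -16 = 14
  P[5] = 34 + -16 = 18
  P[6] = 28 + -16 = 12
  P[7] = 26 + -16 = 10
  P[8] = 35 + -16 = 19

Answer: [-4, 0, 12, 18, 14, 18, 12, 10, 19]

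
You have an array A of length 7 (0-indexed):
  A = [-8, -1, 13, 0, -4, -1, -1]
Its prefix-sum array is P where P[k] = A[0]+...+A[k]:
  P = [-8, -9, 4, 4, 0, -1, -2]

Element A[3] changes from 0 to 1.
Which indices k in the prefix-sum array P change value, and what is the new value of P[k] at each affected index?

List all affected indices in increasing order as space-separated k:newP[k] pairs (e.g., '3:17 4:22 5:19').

P[k] = A[0] + ... + A[k]
P[k] includes A[3] iff k >= 3
Affected indices: 3, 4, ..., 6; delta = 1
  P[3]: 4 + 1 = 5
  P[4]: 0 + 1 = 1
  P[5]: -1 + 1 = 0
  P[6]: -2 + 1 = -1

Answer: 3:5 4:1 5:0 6:-1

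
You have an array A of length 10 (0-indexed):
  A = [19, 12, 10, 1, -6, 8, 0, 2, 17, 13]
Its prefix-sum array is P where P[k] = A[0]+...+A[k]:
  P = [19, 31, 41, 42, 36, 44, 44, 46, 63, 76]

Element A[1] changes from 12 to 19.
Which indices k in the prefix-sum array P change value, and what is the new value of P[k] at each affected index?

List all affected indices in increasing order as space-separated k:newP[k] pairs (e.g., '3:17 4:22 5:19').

P[k] = A[0] + ... + A[k]
P[k] includes A[1] iff k >= 1
Affected indices: 1, 2, ..., 9; delta = 7
  P[1]: 31 + 7 = 38
  P[2]: 41 + 7 = 48
  P[3]: 42 + 7 = 49
  P[4]: 36 + 7 = 43
  P[5]: 44 + 7 = 51
  P[6]: 44 + 7 = 51
  P[7]: 46 + 7 = 53
  P[8]: 63 + 7 = 70
  P[9]: 76 + 7 = 83

Answer: 1:38 2:48 3:49 4:43 5:51 6:51 7:53 8:70 9:83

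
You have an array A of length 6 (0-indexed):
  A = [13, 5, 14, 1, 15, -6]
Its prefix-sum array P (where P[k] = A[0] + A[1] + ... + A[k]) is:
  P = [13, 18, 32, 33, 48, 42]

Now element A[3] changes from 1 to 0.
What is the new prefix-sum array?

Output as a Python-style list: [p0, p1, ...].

Answer: [13, 18, 32, 32, 47, 41]

Derivation:
Change: A[3] 1 -> 0, delta = -1
P[k] for k < 3: unchanged (A[3] not included)
P[k] for k >= 3: shift by delta = -1
  P[0] = 13 + 0 = 13
  P[1] = 18 + 0 = 18
  P[2] = 32 + 0 = 32
  P[3] = 33 + -1 = 32
  P[4] = 48 + -1 = 47
  P[5] = 42 + -1 = 41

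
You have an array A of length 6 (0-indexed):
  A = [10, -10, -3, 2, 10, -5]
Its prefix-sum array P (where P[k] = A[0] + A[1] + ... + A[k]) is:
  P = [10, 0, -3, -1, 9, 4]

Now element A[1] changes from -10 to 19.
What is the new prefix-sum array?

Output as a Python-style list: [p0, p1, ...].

Change: A[1] -10 -> 19, delta = 29
P[k] for k < 1: unchanged (A[1] not included)
P[k] for k >= 1: shift by delta = 29
  P[0] = 10 + 0 = 10
  P[1] = 0 + 29 = 29
  P[2] = -3 + 29 = 26
  P[3] = -1 + 29 = 28
  P[4] = 9 + 29 = 38
  P[5] = 4 + 29 = 33

Answer: [10, 29, 26, 28, 38, 33]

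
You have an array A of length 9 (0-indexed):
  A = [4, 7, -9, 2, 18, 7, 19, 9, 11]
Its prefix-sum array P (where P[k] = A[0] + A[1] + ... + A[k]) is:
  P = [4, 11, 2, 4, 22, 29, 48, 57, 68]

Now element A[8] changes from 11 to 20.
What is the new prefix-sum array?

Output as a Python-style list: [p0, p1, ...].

Answer: [4, 11, 2, 4, 22, 29, 48, 57, 77]

Derivation:
Change: A[8] 11 -> 20, delta = 9
P[k] for k < 8: unchanged (A[8] not included)
P[k] for k >= 8: shift by delta = 9
  P[0] = 4 + 0 = 4
  P[1] = 11 + 0 = 11
  P[2] = 2 + 0 = 2
  P[3] = 4 + 0 = 4
  P[4] = 22 + 0 = 22
  P[5] = 29 + 0 = 29
  P[6] = 48 + 0 = 48
  P[7] = 57 + 0 = 57
  P[8] = 68 + 9 = 77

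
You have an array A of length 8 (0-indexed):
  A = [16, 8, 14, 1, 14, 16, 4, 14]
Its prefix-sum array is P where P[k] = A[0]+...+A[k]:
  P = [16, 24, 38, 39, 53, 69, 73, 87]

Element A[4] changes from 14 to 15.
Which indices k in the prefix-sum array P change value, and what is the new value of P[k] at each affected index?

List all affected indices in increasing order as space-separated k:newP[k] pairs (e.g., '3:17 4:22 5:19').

P[k] = A[0] + ... + A[k]
P[k] includes A[4] iff k >= 4
Affected indices: 4, 5, ..., 7; delta = 1
  P[4]: 53 + 1 = 54
  P[5]: 69 + 1 = 70
  P[6]: 73 + 1 = 74
  P[7]: 87 + 1 = 88

Answer: 4:54 5:70 6:74 7:88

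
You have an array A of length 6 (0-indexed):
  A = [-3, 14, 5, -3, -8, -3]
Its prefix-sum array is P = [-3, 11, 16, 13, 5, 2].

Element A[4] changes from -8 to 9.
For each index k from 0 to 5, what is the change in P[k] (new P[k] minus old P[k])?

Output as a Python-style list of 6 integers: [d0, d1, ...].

Element change: A[4] -8 -> 9, delta = 17
For k < 4: P[k] unchanged, delta_P[k] = 0
For k >= 4: P[k] shifts by exactly 17
Delta array: [0, 0, 0, 0, 17, 17]

Answer: [0, 0, 0, 0, 17, 17]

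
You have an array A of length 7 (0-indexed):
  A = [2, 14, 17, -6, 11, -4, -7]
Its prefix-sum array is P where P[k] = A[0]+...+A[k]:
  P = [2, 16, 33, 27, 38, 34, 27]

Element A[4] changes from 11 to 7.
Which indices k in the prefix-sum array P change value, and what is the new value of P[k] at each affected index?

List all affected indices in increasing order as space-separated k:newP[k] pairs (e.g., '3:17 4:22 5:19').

Answer: 4:34 5:30 6:23

Derivation:
P[k] = A[0] + ... + A[k]
P[k] includes A[4] iff k >= 4
Affected indices: 4, 5, ..., 6; delta = -4
  P[4]: 38 + -4 = 34
  P[5]: 34 + -4 = 30
  P[6]: 27 + -4 = 23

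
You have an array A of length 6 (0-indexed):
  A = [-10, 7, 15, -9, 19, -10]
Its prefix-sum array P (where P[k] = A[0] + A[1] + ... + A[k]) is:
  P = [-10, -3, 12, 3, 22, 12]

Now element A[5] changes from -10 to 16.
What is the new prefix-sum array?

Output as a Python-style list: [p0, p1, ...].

Answer: [-10, -3, 12, 3, 22, 38]

Derivation:
Change: A[5] -10 -> 16, delta = 26
P[k] for k < 5: unchanged (A[5] not included)
P[k] for k >= 5: shift by delta = 26
  P[0] = -10 + 0 = -10
  P[1] = -3 + 0 = -3
  P[2] = 12 + 0 = 12
  P[3] = 3 + 0 = 3
  P[4] = 22 + 0 = 22
  P[5] = 12 + 26 = 38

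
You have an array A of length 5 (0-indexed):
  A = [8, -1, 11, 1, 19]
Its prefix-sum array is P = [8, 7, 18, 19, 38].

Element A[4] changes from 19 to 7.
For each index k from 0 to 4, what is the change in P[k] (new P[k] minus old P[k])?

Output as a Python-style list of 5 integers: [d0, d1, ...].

Answer: [0, 0, 0, 0, -12]

Derivation:
Element change: A[4] 19 -> 7, delta = -12
For k < 4: P[k] unchanged, delta_P[k] = 0
For k >= 4: P[k] shifts by exactly -12
Delta array: [0, 0, 0, 0, -12]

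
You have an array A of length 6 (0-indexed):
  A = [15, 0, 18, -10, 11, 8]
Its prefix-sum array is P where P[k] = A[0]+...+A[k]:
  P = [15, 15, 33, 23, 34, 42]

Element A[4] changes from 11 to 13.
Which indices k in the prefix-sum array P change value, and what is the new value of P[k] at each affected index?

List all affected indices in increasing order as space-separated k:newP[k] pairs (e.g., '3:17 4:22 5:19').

P[k] = A[0] + ... + A[k]
P[k] includes A[4] iff k >= 4
Affected indices: 4, 5, ..., 5; delta = 2
  P[4]: 34 + 2 = 36
  P[5]: 42 + 2 = 44

Answer: 4:36 5:44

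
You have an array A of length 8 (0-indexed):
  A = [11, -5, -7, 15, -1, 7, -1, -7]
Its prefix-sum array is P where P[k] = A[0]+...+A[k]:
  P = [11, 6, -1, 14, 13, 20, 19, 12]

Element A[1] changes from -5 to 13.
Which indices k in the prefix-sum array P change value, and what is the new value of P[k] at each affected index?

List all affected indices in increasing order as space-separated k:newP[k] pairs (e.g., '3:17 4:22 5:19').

Answer: 1:24 2:17 3:32 4:31 5:38 6:37 7:30

Derivation:
P[k] = A[0] + ... + A[k]
P[k] includes A[1] iff k >= 1
Affected indices: 1, 2, ..., 7; delta = 18
  P[1]: 6 + 18 = 24
  P[2]: -1 + 18 = 17
  P[3]: 14 + 18 = 32
  P[4]: 13 + 18 = 31
  P[5]: 20 + 18 = 38
  P[6]: 19 + 18 = 37
  P[7]: 12 + 18 = 30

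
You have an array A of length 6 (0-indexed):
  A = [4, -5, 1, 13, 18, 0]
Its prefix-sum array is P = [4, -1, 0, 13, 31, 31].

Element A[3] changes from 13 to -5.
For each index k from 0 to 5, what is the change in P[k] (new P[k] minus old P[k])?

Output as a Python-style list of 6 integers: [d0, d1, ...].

Answer: [0, 0, 0, -18, -18, -18]

Derivation:
Element change: A[3] 13 -> -5, delta = -18
For k < 3: P[k] unchanged, delta_P[k] = 0
For k >= 3: P[k] shifts by exactly -18
Delta array: [0, 0, 0, -18, -18, -18]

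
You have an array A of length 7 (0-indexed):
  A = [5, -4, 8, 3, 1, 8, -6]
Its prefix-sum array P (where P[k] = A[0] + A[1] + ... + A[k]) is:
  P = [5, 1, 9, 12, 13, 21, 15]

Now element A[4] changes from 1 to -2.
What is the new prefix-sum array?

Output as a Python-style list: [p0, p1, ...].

Answer: [5, 1, 9, 12, 10, 18, 12]

Derivation:
Change: A[4] 1 -> -2, delta = -3
P[k] for k < 4: unchanged (A[4] not included)
P[k] for k >= 4: shift by delta = -3
  P[0] = 5 + 0 = 5
  P[1] = 1 + 0 = 1
  P[2] = 9 + 0 = 9
  P[3] = 12 + 0 = 12
  P[4] = 13 + -3 = 10
  P[5] = 21 + -3 = 18
  P[6] = 15 + -3 = 12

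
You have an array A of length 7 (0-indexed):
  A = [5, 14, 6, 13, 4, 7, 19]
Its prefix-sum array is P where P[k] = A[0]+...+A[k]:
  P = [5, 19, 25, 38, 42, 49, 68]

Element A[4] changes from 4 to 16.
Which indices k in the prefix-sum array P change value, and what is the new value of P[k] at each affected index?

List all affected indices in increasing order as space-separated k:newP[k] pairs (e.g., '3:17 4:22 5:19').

Answer: 4:54 5:61 6:80

Derivation:
P[k] = A[0] + ... + A[k]
P[k] includes A[4] iff k >= 4
Affected indices: 4, 5, ..., 6; delta = 12
  P[4]: 42 + 12 = 54
  P[5]: 49 + 12 = 61
  P[6]: 68 + 12 = 80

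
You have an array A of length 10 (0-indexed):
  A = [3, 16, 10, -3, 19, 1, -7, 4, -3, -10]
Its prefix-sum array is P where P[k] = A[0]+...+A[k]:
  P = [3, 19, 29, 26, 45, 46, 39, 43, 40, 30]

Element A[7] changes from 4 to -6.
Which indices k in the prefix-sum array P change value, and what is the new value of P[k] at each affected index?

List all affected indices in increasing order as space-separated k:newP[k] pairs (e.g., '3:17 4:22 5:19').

Answer: 7:33 8:30 9:20

Derivation:
P[k] = A[0] + ... + A[k]
P[k] includes A[7] iff k >= 7
Affected indices: 7, 8, ..., 9; delta = -10
  P[7]: 43 + -10 = 33
  P[8]: 40 + -10 = 30
  P[9]: 30 + -10 = 20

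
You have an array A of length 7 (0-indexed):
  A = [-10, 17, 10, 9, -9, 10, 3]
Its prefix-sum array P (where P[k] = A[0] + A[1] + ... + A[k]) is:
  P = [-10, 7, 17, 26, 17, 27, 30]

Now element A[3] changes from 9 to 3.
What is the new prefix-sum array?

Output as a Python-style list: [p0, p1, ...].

Change: A[3] 9 -> 3, delta = -6
P[k] for k < 3: unchanged (A[3] not included)
P[k] for k >= 3: shift by delta = -6
  P[0] = -10 + 0 = -10
  P[1] = 7 + 0 = 7
  P[2] = 17 + 0 = 17
  P[3] = 26 + -6 = 20
  P[4] = 17 + -6 = 11
  P[5] = 27 + -6 = 21
  P[6] = 30 + -6 = 24

Answer: [-10, 7, 17, 20, 11, 21, 24]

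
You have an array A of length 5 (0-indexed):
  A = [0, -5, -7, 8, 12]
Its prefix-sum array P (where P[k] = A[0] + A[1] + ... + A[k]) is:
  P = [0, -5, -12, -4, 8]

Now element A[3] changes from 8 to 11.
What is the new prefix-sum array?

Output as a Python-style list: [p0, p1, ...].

Change: A[3] 8 -> 11, delta = 3
P[k] for k < 3: unchanged (A[3] not included)
P[k] for k >= 3: shift by delta = 3
  P[0] = 0 + 0 = 0
  P[1] = -5 + 0 = -5
  P[2] = -12 + 0 = -12
  P[3] = -4 + 3 = -1
  P[4] = 8 + 3 = 11

Answer: [0, -5, -12, -1, 11]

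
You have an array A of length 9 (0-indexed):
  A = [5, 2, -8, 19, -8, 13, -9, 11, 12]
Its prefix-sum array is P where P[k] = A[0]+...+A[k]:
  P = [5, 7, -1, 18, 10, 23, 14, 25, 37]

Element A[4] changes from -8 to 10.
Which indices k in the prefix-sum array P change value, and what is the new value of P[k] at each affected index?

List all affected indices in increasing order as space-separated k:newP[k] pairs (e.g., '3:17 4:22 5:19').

P[k] = A[0] + ... + A[k]
P[k] includes A[4] iff k >= 4
Affected indices: 4, 5, ..., 8; delta = 18
  P[4]: 10 + 18 = 28
  P[5]: 23 + 18 = 41
  P[6]: 14 + 18 = 32
  P[7]: 25 + 18 = 43
  P[8]: 37 + 18 = 55

Answer: 4:28 5:41 6:32 7:43 8:55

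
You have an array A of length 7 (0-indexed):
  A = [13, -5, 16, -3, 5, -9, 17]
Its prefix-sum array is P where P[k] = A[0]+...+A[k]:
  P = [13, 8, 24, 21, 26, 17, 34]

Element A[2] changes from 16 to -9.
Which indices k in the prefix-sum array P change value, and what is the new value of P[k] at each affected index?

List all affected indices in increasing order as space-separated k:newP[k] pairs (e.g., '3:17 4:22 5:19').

P[k] = A[0] + ... + A[k]
P[k] includes A[2] iff k >= 2
Affected indices: 2, 3, ..., 6; delta = -25
  P[2]: 24 + -25 = -1
  P[3]: 21 + -25 = -4
  P[4]: 26 + -25 = 1
  P[5]: 17 + -25 = -8
  P[6]: 34 + -25 = 9

Answer: 2:-1 3:-4 4:1 5:-8 6:9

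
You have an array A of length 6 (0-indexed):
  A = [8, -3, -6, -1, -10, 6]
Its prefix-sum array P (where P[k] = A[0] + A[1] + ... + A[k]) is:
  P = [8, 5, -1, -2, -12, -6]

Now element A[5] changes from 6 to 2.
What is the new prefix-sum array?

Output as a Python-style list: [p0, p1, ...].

Change: A[5] 6 -> 2, delta = -4
P[k] for k < 5: unchanged (A[5] not included)
P[k] for k >= 5: shift by delta = -4
  P[0] = 8 + 0 = 8
  P[1] = 5 + 0 = 5
  P[2] = -1 + 0 = -1
  P[3] = -2 + 0 = -2
  P[4] = -12 + 0 = -12
  P[5] = -6 + -4 = -10

Answer: [8, 5, -1, -2, -12, -10]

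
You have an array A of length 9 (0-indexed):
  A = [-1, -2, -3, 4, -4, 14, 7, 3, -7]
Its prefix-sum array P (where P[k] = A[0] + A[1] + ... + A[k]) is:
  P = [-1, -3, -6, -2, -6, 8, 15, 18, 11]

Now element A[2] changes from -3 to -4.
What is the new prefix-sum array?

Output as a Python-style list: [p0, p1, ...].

Change: A[2] -3 -> -4, delta = -1
P[k] for k < 2: unchanged (A[2] not included)
P[k] for k >= 2: shift by delta = -1
  P[0] = -1 + 0 = -1
  P[1] = -3 + 0 = -3
  P[2] = -6 + -1 = -7
  P[3] = -2 + -1 = -3
  P[4] = -6 + -1 = -7
  P[5] = 8 + -1 = 7
  P[6] = 15 + -1 = 14
  P[7] = 18 + -1 = 17
  P[8] = 11 + -1 = 10

Answer: [-1, -3, -7, -3, -7, 7, 14, 17, 10]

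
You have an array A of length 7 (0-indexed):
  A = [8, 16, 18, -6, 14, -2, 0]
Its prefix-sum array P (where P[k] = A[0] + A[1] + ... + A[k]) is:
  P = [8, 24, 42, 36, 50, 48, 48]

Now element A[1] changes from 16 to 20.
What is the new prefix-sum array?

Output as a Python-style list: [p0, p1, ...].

Answer: [8, 28, 46, 40, 54, 52, 52]

Derivation:
Change: A[1] 16 -> 20, delta = 4
P[k] for k < 1: unchanged (A[1] not included)
P[k] for k >= 1: shift by delta = 4
  P[0] = 8 + 0 = 8
  P[1] = 24 + 4 = 28
  P[2] = 42 + 4 = 46
  P[3] = 36 + 4 = 40
  P[4] = 50 + 4 = 54
  P[5] = 48 + 4 = 52
  P[6] = 48 + 4 = 52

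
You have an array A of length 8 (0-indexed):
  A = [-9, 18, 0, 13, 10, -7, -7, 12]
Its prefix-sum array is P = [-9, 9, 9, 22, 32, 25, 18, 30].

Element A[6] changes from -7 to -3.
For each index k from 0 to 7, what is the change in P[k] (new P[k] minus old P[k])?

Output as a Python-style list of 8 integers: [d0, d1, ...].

Element change: A[6] -7 -> -3, delta = 4
For k < 6: P[k] unchanged, delta_P[k] = 0
For k >= 6: P[k] shifts by exactly 4
Delta array: [0, 0, 0, 0, 0, 0, 4, 4]

Answer: [0, 0, 0, 0, 0, 0, 4, 4]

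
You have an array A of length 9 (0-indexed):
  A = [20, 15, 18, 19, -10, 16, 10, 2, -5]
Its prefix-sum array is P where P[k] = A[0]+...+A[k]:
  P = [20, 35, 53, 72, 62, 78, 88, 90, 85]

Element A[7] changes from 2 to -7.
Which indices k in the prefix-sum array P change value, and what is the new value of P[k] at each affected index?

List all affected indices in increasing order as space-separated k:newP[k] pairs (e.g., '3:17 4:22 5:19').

Answer: 7:81 8:76

Derivation:
P[k] = A[0] + ... + A[k]
P[k] includes A[7] iff k >= 7
Affected indices: 7, 8, ..., 8; delta = -9
  P[7]: 90 + -9 = 81
  P[8]: 85 + -9 = 76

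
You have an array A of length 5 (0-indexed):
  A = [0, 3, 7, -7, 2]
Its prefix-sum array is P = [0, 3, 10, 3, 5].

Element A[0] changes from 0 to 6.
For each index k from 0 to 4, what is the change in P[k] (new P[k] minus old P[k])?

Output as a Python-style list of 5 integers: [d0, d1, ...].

Answer: [6, 6, 6, 6, 6]

Derivation:
Element change: A[0] 0 -> 6, delta = 6
For k < 0: P[k] unchanged, delta_P[k] = 0
For k >= 0: P[k] shifts by exactly 6
Delta array: [6, 6, 6, 6, 6]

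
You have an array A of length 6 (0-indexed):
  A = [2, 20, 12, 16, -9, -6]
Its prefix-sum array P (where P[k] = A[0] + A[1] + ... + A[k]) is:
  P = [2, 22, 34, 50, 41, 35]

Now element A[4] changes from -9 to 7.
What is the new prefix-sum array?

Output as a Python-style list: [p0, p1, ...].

Change: A[4] -9 -> 7, delta = 16
P[k] for k < 4: unchanged (A[4] not included)
P[k] for k >= 4: shift by delta = 16
  P[0] = 2 + 0 = 2
  P[1] = 22 + 0 = 22
  P[2] = 34 + 0 = 34
  P[3] = 50 + 0 = 50
  P[4] = 41 + 16 = 57
  P[5] = 35 + 16 = 51

Answer: [2, 22, 34, 50, 57, 51]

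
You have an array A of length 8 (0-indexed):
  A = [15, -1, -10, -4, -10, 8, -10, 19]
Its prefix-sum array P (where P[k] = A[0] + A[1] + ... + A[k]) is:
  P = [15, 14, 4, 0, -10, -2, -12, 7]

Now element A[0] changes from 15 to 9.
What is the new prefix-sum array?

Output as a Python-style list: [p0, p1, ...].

Change: A[0] 15 -> 9, delta = -6
P[k] for k < 0: unchanged (A[0] not included)
P[k] for k >= 0: shift by delta = -6
  P[0] = 15 + -6 = 9
  P[1] = 14 + -6 = 8
  P[2] = 4 + -6 = -2
  P[3] = 0 + -6 = -6
  P[4] = -10 + -6 = -16
  P[5] = -2 + -6 = -8
  P[6] = -12 + -6 = -18
  P[7] = 7 + -6 = 1

Answer: [9, 8, -2, -6, -16, -8, -18, 1]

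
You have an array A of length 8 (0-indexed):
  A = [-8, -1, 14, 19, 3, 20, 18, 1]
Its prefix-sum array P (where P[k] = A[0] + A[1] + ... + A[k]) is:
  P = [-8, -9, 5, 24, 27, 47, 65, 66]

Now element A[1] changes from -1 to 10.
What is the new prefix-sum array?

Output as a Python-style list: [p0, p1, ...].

Change: A[1] -1 -> 10, delta = 11
P[k] for k < 1: unchanged (A[1] not included)
P[k] for k >= 1: shift by delta = 11
  P[0] = -8 + 0 = -8
  P[1] = -9 + 11 = 2
  P[2] = 5 + 11 = 16
  P[3] = 24 + 11 = 35
  P[4] = 27 + 11 = 38
  P[5] = 47 + 11 = 58
  P[6] = 65 + 11 = 76
  P[7] = 66 + 11 = 77

Answer: [-8, 2, 16, 35, 38, 58, 76, 77]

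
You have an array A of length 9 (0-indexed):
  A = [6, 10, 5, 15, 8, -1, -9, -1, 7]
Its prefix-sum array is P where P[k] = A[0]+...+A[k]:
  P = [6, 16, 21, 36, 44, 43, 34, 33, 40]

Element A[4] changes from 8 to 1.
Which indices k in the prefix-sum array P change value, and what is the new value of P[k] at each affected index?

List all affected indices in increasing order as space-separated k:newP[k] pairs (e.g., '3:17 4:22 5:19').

P[k] = A[0] + ... + A[k]
P[k] includes A[4] iff k >= 4
Affected indices: 4, 5, ..., 8; delta = -7
  P[4]: 44 + -7 = 37
  P[5]: 43 + -7 = 36
  P[6]: 34 + -7 = 27
  P[7]: 33 + -7 = 26
  P[8]: 40 + -7 = 33

Answer: 4:37 5:36 6:27 7:26 8:33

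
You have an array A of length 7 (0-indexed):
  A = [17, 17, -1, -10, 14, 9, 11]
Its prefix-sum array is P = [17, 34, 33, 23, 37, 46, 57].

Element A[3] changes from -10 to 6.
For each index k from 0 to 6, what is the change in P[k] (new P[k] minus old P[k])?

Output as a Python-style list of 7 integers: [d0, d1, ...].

Element change: A[3] -10 -> 6, delta = 16
For k < 3: P[k] unchanged, delta_P[k] = 0
For k >= 3: P[k] shifts by exactly 16
Delta array: [0, 0, 0, 16, 16, 16, 16]

Answer: [0, 0, 0, 16, 16, 16, 16]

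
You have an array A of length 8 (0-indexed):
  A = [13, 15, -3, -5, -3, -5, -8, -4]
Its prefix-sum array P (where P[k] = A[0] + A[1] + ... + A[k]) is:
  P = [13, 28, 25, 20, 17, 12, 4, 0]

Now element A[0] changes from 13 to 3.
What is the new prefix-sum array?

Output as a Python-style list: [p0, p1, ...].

Answer: [3, 18, 15, 10, 7, 2, -6, -10]

Derivation:
Change: A[0] 13 -> 3, delta = -10
P[k] for k < 0: unchanged (A[0] not included)
P[k] for k >= 0: shift by delta = -10
  P[0] = 13 + -10 = 3
  P[1] = 28 + -10 = 18
  P[2] = 25 + -10 = 15
  P[3] = 20 + -10 = 10
  P[4] = 17 + -10 = 7
  P[5] = 12 + -10 = 2
  P[6] = 4 + -10 = -6
  P[7] = 0 + -10 = -10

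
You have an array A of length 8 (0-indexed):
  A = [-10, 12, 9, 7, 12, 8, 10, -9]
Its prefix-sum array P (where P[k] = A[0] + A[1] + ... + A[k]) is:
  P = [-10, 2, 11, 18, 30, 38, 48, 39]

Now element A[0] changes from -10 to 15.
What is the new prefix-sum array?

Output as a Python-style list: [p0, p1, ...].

Change: A[0] -10 -> 15, delta = 25
P[k] for k < 0: unchanged (A[0] not included)
P[k] for k >= 0: shift by delta = 25
  P[0] = -10 + 25 = 15
  P[1] = 2 + 25 = 27
  P[2] = 11 + 25 = 36
  P[3] = 18 + 25 = 43
  P[4] = 30 + 25 = 55
  P[5] = 38 + 25 = 63
  P[6] = 48 + 25 = 73
  P[7] = 39 + 25 = 64

Answer: [15, 27, 36, 43, 55, 63, 73, 64]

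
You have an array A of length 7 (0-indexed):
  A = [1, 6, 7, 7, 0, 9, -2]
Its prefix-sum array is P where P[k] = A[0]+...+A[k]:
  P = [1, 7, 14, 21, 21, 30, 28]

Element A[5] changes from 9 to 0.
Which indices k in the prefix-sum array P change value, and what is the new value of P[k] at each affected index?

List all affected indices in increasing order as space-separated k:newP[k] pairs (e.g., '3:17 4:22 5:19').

P[k] = A[0] + ... + A[k]
P[k] includes A[5] iff k >= 5
Affected indices: 5, 6, ..., 6; delta = -9
  P[5]: 30 + -9 = 21
  P[6]: 28 + -9 = 19

Answer: 5:21 6:19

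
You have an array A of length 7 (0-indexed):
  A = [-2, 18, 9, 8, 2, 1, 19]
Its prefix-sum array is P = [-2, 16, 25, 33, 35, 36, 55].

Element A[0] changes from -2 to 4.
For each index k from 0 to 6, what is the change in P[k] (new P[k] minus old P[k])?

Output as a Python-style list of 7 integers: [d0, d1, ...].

Element change: A[0] -2 -> 4, delta = 6
For k < 0: P[k] unchanged, delta_P[k] = 0
For k >= 0: P[k] shifts by exactly 6
Delta array: [6, 6, 6, 6, 6, 6, 6]

Answer: [6, 6, 6, 6, 6, 6, 6]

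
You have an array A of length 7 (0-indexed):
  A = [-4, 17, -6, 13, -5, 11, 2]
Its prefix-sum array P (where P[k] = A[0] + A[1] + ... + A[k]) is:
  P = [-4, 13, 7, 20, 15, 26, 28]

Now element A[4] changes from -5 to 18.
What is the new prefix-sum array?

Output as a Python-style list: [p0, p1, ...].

Change: A[4] -5 -> 18, delta = 23
P[k] for k < 4: unchanged (A[4] not included)
P[k] for k >= 4: shift by delta = 23
  P[0] = -4 + 0 = -4
  P[1] = 13 + 0 = 13
  P[2] = 7 + 0 = 7
  P[3] = 20 + 0 = 20
  P[4] = 15 + 23 = 38
  P[5] = 26 + 23 = 49
  P[6] = 28 + 23 = 51

Answer: [-4, 13, 7, 20, 38, 49, 51]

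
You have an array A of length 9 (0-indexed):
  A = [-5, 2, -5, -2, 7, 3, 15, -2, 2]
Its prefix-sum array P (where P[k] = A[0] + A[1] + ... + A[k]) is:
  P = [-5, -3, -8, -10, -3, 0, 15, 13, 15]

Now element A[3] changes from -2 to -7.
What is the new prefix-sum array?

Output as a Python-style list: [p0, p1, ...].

Change: A[3] -2 -> -7, delta = -5
P[k] for k < 3: unchanged (A[3] not included)
P[k] for k >= 3: shift by delta = -5
  P[0] = -5 + 0 = -5
  P[1] = -3 + 0 = -3
  P[2] = -8 + 0 = -8
  P[3] = -10 + -5 = -15
  P[4] = -3 + -5 = -8
  P[5] = 0 + -5 = -5
  P[6] = 15 + -5 = 10
  P[7] = 13 + -5 = 8
  P[8] = 15 + -5 = 10

Answer: [-5, -3, -8, -15, -8, -5, 10, 8, 10]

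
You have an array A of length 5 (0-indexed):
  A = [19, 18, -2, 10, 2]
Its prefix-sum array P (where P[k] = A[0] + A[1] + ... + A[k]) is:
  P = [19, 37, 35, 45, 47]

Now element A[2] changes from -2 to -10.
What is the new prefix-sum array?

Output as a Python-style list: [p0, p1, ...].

Answer: [19, 37, 27, 37, 39]

Derivation:
Change: A[2] -2 -> -10, delta = -8
P[k] for k < 2: unchanged (A[2] not included)
P[k] for k >= 2: shift by delta = -8
  P[0] = 19 + 0 = 19
  P[1] = 37 + 0 = 37
  P[2] = 35 + -8 = 27
  P[3] = 45 + -8 = 37
  P[4] = 47 + -8 = 39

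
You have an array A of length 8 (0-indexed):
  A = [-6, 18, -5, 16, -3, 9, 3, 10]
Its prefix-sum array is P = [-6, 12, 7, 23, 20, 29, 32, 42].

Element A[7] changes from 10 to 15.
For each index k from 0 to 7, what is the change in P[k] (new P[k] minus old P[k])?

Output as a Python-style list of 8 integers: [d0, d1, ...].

Element change: A[7] 10 -> 15, delta = 5
For k < 7: P[k] unchanged, delta_P[k] = 0
For k >= 7: P[k] shifts by exactly 5
Delta array: [0, 0, 0, 0, 0, 0, 0, 5]

Answer: [0, 0, 0, 0, 0, 0, 0, 5]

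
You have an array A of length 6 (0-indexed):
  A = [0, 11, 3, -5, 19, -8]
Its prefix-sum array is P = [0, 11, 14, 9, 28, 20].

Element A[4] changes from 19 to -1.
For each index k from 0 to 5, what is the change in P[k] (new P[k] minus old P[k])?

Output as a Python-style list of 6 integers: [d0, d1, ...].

Element change: A[4] 19 -> -1, delta = -20
For k < 4: P[k] unchanged, delta_P[k] = 0
For k >= 4: P[k] shifts by exactly -20
Delta array: [0, 0, 0, 0, -20, -20]

Answer: [0, 0, 0, 0, -20, -20]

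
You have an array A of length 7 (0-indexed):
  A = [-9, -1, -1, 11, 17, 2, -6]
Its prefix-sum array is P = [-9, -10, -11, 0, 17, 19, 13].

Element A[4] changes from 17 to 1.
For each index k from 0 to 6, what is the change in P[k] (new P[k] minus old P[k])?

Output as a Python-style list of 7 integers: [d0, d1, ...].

Element change: A[4] 17 -> 1, delta = -16
For k < 4: P[k] unchanged, delta_P[k] = 0
For k >= 4: P[k] shifts by exactly -16
Delta array: [0, 0, 0, 0, -16, -16, -16]

Answer: [0, 0, 0, 0, -16, -16, -16]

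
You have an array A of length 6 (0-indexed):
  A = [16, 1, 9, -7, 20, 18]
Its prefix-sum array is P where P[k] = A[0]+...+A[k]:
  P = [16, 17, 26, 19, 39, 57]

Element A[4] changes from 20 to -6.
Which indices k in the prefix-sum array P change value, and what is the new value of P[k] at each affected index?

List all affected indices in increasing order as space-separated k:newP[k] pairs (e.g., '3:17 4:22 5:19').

P[k] = A[0] + ... + A[k]
P[k] includes A[4] iff k >= 4
Affected indices: 4, 5, ..., 5; delta = -26
  P[4]: 39 + -26 = 13
  P[5]: 57 + -26 = 31

Answer: 4:13 5:31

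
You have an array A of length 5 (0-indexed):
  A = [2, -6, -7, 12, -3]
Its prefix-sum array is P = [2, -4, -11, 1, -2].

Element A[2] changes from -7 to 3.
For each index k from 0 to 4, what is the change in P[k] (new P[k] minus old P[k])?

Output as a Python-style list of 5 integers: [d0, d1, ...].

Element change: A[2] -7 -> 3, delta = 10
For k < 2: P[k] unchanged, delta_P[k] = 0
For k >= 2: P[k] shifts by exactly 10
Delta array: [0, 0, 10, 10, 10]

Answer: [0, 0, 10, 10, 10]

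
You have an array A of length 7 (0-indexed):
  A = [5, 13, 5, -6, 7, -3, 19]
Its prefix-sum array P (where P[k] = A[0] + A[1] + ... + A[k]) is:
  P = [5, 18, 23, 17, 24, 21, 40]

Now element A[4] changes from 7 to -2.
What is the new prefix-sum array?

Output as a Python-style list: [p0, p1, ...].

Answer: [5, 18, 23, 17, 15, 12, 31]

Derivation:
Change: A[4] 7 -> -2, delta = -9
P[k] for k < 4: unchanged (A[4] not included)
P[k] for k >= 4: shift by delta = -9
  P[0] = 5 + 0 = 5
  P[1] = 18 + 0 = 18
  P[2] = 23 + 0 = 23
  P[3] = 17 + 0 = 17
  P[4] = 24 + -9 = 15
  P[5] = 21 + -9 = 12
  P[6] = 40 + -9 = 31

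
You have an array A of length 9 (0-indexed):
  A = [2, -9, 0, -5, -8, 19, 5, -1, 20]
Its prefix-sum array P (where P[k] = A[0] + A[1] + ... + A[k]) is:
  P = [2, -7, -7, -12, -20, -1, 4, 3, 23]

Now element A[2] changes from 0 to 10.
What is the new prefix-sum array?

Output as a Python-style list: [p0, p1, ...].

Answer: [2, -7, 3, -2, -10, 9, 14, 13, 33]

Derivation:
Change: A[2] 0 -> 10, delta = 10
P[k] for k < 2: unchanged (A[2] not included)
P[k] for k >= 2: shift by delta = 10
  P[0] = 2 + 0 = 2
  P[1] = -7 + 0 = -7
  P[2] = -7 + 10 = 3
  P[3] = -12 + 10 = -2
  P[4] = -20 + 10 = -10
  P[5] = -1 + 10 = 9
  P[6] = 4 + 10 = 14
  P[7] = 3 + 10 = 13
  P[8] = 23 + 10 = 33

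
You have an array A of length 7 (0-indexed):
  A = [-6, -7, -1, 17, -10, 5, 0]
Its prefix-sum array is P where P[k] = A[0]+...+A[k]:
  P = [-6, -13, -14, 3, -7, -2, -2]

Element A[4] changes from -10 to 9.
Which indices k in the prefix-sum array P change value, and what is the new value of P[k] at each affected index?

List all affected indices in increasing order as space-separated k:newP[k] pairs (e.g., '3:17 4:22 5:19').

Answer: 4:12 5:17 6:17

Derivation:
P[k] = A[0] + ... + A[k]
P[k] includes A[4] iff k >= 4
Affected indices: 4, 5, ..., 6; delta = 19
  P[4]: -7 + 19 = 12
  P[5]: -2 + 19 = 17
  P[6]: -2 + 19 = 17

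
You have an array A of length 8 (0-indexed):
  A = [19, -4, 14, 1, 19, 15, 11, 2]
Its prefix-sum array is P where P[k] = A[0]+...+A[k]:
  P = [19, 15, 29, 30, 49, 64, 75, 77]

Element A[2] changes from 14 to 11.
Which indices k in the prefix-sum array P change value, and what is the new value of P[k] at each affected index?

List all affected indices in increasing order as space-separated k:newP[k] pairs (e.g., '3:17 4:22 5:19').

P[k] = A[0] + ... + A[k]
P[k] includes A[2] iff k >= 2
Affected indices: 2, 3, ..., 7; delta = -3
  P[2]: 29 + -3 = 26
  P[3]: 30 + -3 = 27
  P[4]: 49 + -3 = 46
  P[5]: 64 + -3 = 61
  P[6]: 75 + -3 = 72
  P[7]: 77 + -3 = 74

Answer: 2:26 3:27 4:46 5:61 6:72 7:74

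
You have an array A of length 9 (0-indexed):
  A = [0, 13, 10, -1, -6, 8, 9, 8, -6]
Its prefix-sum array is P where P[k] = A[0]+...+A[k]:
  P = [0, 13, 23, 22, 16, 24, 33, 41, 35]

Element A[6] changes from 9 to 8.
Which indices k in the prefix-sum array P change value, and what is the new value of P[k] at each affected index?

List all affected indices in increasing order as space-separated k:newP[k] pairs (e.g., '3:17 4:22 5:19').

Answer: 6:32 7:40 8:34

Derivation:
P[k] = A[0] + ... + A[k]
P[k] includes A[6] iff k >= 6
Affected indices: 6, 7, ..., 8; delta = -1
  P[6]: 33 + -1 = 32
  P[7]: 41 + -1 = 40
  P[8]: 35 + -1 = 34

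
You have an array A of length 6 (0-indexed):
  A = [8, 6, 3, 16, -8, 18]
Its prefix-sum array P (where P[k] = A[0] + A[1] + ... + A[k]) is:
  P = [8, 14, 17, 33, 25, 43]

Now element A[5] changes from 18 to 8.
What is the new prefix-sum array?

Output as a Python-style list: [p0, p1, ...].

Answer: [8, 14, 17, 33, 25, 33]

Derivation:
Change: A[5] 18 -> 8, delta = -10
P[k] for k < 5: unchanged (A[5] not included)
P[k] for k >= 5: shift by delta = -10
  P[0] = 8 + 0 = 8
  P[1] = 14 + 0 = 14
  P[2] = 17 + 0 = 17
  P[3] = 33 + 0 = 33
  P[4] = 25 + 0 = 25
  P[5] = 43 + -10 = 33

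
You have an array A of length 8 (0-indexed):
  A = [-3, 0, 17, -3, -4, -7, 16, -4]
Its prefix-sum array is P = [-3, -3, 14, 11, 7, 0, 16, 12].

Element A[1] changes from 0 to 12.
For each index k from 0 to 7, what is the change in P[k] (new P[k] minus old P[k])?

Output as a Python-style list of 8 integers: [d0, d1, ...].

Element change: A[1] 0 -> 12, delta = 12
For k < 1: P[k] unchanged, delta_P[k] = 0
For k >= 1: P[k] shifts by exactly 12
Delta array: [0, 12, 12, 12, 12, 12, 12, 12]

Answer: [0, 12, 12, 12, 12, 12, 12, 12]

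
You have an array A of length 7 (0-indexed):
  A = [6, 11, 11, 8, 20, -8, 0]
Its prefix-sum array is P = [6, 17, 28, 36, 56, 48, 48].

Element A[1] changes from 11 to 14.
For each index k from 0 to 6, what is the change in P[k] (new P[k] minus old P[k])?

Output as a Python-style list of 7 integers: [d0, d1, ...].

Answer: [0, 3, 3, 3, 3, 3, 3]

Derivation:
Element change: A[1] 11 -> 14, delta = 3
For k < 1: P[k] unchanged, delta_P[k] = 0
For k >= 1: P[k] shifts by exactly 3
Delta array: [0, 3, 3, 3, 3, 3, 3]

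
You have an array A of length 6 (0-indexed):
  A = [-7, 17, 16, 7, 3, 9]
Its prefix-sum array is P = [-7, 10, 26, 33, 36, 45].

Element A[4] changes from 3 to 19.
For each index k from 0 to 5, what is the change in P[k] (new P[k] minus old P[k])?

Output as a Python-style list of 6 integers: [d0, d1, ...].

Answer: [0, 0, 0, 0, 16, 16]

Derivation:
Element change: A[4] 3 -> 19, delta = 16
For k < 4: P[k] unchanged, delta_P[k] = 0
For k >= 4: P[k] shifts by exactly 16
Delta array: [0, 0, 0, 0, 16, 16]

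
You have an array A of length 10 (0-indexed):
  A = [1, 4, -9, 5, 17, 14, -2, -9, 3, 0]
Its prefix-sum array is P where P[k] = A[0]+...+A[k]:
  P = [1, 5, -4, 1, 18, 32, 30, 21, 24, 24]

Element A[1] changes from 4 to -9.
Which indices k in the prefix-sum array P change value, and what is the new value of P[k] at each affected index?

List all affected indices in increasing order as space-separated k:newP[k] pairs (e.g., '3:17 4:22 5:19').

P[k] = A[0] + ... + A[k]
P[k] includes A[1] iff k >= 1
Affected indices: 1, 2, ..., 9; delta = -13
  P[1]: 5 + -13 = -8
  P[2]: -4 + -13 = -17
  P[3]: 1 + -13 = -12
  P[4]: 18 + -13 = 5
  P[5]: 32 + -13 = 19
  P[6]: 30 + -13 = 17
  P[7]: 21 + -13 = 8
  P[8]: 24 + -13 = 11
  P[9]: 24 + -13 = 11

Answer: 1:-8 2:-17 3:-12 4:5 5:19 6:17 7:8 8:11 9:11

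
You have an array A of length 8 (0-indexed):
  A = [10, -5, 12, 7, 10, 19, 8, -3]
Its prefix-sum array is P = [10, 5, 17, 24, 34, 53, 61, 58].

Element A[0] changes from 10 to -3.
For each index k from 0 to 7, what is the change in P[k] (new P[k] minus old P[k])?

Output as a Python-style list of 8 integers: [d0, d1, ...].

Element change: A[0] 10 -> -3, delta = -13
For k < 0: P[k] unchanged, delta_P[k] = 0
For k >= 0: P[k] shifts by exactly -13
Delta array: [-13, -13, -13, -13, -13, -13, -13, -13]

Answer: [-13, -13, -13, -13, -13, -13, -13, -13]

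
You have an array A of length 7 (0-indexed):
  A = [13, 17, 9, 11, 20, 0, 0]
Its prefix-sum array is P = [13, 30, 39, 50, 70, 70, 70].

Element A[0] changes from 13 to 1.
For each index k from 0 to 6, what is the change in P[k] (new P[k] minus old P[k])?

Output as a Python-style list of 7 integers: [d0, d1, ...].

Element change: A[0] 13 -> 1, delta = -12
For k < 0: P[k] unchanged, delta_P[k] = 0
For k >= 0: P[k] shifts by exactly -12
Delta array: [-12, -12, -12, -12, -12, -12, -12]

Answer: [-12, -12, -12, -12, -12, -12, -12]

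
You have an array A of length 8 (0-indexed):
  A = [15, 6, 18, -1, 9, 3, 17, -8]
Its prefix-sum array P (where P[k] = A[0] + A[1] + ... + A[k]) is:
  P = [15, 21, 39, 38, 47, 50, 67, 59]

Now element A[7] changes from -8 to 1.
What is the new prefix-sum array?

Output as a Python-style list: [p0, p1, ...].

Change: A[7] -8 -> 1, delta = 9
P[k] for k < 7: unchanged (A[7] not included)
P[k] for k >= 7: shift by delta = 9
  P[0] = 15 + 0 = 15
  P[1] = 21 + 0 = 21
  P[2] = 39 + 0 = 39
  P[3] = 38 + 0 = 38
  P[4] = 47 + 0 = 47
  P[5] = 50 + 0 = 50
  P[6] = 67 + 0 = 67
  P[7] = 59 + 9 = 68

Answer: [15, 21, 39, 38, 47, 50, 67, 68]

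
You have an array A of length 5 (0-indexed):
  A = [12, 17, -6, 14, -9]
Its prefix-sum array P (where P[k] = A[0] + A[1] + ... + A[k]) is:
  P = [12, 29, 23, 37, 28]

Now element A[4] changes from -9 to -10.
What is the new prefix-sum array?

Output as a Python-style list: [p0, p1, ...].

Change: A[4] -9 -> -10, delta = -1
P[k] for k < 4: unchanged (A[4] not included)
P[k] for k >= 4: shift by delta = -1
  P[0] = 12 + 0 = 12
  P[1] = 29 + 0 = 29
  P[2] = 23 + 0 = 23
  P[3] = 37 + 0 = 37
  P[4] = 28 + -1 = 27

Answer: [12, 29, 23, 37, 27]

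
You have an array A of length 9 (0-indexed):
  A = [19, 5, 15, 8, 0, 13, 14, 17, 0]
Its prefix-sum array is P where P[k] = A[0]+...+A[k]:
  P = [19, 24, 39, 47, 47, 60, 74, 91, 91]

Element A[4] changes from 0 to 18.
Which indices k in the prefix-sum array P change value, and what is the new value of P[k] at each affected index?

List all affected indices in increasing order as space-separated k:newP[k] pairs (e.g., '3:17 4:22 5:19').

P[k] = A[0] + ... + A[k]
P[k] includes A[4] iff k >= 4
Affected indices: 4, 5, ..., 8; delta = 18
  P[4]: 47 + 18 = 65
  P[5]: 60 + 18 = 78
  P[6]: 74 + 18 = 92
  P[7]: 91 + 18 = 109
  P[8]: 91 + 18 = 109

Answer: 4:65 5:78 6:92 7:109 8:109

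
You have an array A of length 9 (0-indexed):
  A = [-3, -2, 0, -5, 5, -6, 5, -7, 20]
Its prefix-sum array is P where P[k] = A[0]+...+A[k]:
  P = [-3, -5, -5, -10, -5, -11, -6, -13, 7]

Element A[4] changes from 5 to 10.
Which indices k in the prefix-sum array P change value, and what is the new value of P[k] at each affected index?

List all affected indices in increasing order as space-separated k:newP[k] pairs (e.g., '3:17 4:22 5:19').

P[k] = A[0] + ... + A[k]
P[k] includes A[4] iff k >= 4
Affected indices: 4, 5, ..., 8; delta = 5
  P[4]: -5 + 5 = 0
  P[5]: -11 + 5 = -6
  P[6]: -6 + 5 = -1
  P[7]: -13 + 5 = -8
  P[8]: 7 + 5 = 12

Answer: 4:0 5:-6 6:-1 7:-8 8:12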